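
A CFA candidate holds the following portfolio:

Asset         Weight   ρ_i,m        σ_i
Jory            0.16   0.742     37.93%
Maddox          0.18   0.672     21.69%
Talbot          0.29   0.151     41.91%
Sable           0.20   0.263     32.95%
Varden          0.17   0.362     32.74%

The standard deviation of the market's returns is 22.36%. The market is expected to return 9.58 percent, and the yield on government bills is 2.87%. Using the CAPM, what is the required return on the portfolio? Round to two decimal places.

6.68%

β_Jory = 0.742 × 37.93% / 22.36% = 1.2587
β_Maddox = 0.672 × 21.69% / 22.36% = 0.6519
β_Talbot = 0.151 × 41.91% / 22.36% = 0.2830
β_Sable = 0.263 × 32.95% / 22.36% = 0.3876
β_Varden = 0.362 × 32.74% / 22.36% = 0.5300
β_P = Σ w_i β_i = 0.16×1.2587 + 0.18×0.6519 + 0.29×0.2830 + 0.20×0.3876 + 0.17×0.5300 = 0.5684
MRP = 9.58% − 2.87% = 6.71%
E(R_P) = R_f + β_P × MRP = 2.87% + 0.5684 × 6.71% = 6.68%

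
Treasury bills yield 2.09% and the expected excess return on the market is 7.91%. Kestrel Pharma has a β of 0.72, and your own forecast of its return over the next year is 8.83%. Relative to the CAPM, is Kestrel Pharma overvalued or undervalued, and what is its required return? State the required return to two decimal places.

Required return = R_f + β·MRP = 2.09% + 0.72 × 7.91% = 7.79%
Forecast 8.83% > required 7.79% → the stock plots above the SML → undervalued.

Undervalued; required return 7.79%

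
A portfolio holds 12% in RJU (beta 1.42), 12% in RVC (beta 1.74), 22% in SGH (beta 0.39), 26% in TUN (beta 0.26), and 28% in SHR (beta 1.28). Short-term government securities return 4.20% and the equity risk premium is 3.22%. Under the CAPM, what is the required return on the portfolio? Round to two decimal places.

β_P = Σ w_i β_i = 0.12×1.42 + 0.12×1.74 + 0.22×0.39 + 0.26×0.26 + 0.28×1.28 = 0.8910
E(R_P) = R_f + β_P × MRP = 4.20% + 0.8910 × 3.22% = 7.07%

7.07%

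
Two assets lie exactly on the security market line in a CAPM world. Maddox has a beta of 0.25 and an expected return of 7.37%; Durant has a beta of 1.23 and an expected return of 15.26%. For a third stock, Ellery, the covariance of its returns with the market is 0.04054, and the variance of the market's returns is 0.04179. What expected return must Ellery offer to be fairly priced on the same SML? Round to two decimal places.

13.17%

MRP = (15.26% − 7.37%) / (1.23 − 0.25) = 8.0510%
R_f = 7.37% − 0.25 × 8.0510% = 5.3573%
β_Ellery = Cov / Var(R_m) = 0.04054 / 0.04179 = 0.9701
E(R_Ellery) = R_f + β × MRP = 5.3573% + 0.9701 × 8.0510% = 13.17%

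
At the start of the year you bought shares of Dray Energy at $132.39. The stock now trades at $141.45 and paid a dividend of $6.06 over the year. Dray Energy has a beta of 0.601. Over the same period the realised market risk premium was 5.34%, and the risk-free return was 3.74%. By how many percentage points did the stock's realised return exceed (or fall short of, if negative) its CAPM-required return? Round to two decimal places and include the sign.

Realised HPR = (P1 + D1 − P0) / P0 = (141.45 + 6.06 − 132.39) / 132.39 = 15.12 / 132.39 = 11.4208%
CAPM required = R_f + β·MRP = 3.74% + 0.601 × 5.34% = 6.94934%
α = realised − required = 11.4208% − 6.94934% = +4.47%

+4.47%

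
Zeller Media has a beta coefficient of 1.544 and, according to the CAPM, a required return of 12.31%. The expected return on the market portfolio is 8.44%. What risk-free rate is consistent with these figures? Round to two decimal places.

1.33%

E(R) = R_f + β(E(R_m) − R_f) = R_f(1 − β) + β·E(R_m)
12.31% = R_f × (1 − 1.544) + 1.544 × 8.44%
12.31% = R_f × -0.544 + 13.03136%
R_f = (12.31% − 13.03136%) / -0.544 = 1.33%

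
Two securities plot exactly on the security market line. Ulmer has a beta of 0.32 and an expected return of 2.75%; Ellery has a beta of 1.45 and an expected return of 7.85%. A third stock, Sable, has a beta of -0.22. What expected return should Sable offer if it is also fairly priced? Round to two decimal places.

MRP (SML slope) = (7.85% − 2.75%) / (1.45 − 0.32) = 5.10% / 1.13 = 4.5133%
R_f (intercept) = 2.75% − 0.32 × 4.5133% = 1.3057%
E(R_Sable) = R_f + β × MRP = 1.3057% + -0.22 × 4.5133% = 0.31%

0.31%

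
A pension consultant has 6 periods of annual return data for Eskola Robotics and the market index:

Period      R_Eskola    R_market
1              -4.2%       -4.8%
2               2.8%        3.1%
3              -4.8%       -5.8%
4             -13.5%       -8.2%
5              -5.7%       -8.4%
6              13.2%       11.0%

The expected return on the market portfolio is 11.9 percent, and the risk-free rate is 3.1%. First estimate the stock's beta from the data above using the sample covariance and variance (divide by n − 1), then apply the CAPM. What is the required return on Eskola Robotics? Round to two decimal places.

Mean R_i = (-4.2 + 2.8 − 4.8 − 13.5 − 5.7 + 13.2) / 6 = -2.0333%
Mean R_m = (-4.8 + 3.1 − 5.8 − 8.2 − 8.4 + 11.0) / 6 = -2.1833%
Σ(R_i − R̄_i)(R_m − R̄_m) = 333.8233  ⇒  Cov = 333.8233 / 5 = 66.7647
Σ(R_m − R̄_m)² = 296.4883  ⇒  Var(R_m) = 296.4883 / 5 = 59.2977
β = Cov / Var(R_m) = 66.7647 / 59.2977 = 1.1259
MRP = 11.9% − 3.1% = 8.80%
E(R) = R_f + β × MRP = 3.1% + 1.1259 × 8.8% = 13.01%

13.01%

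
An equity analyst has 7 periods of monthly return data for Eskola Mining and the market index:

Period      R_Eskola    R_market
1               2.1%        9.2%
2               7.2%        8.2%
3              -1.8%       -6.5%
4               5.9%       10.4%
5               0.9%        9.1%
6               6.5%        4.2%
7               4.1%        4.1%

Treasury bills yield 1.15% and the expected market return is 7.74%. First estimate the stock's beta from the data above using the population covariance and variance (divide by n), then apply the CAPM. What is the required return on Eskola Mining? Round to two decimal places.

Mean R_i = (2.1 + 7.2 − 1.8 + 5.9 + 0.9 + 6.5 + 4.1) / 7 = 3.5571%
Mean R_m = (9.2 + 8.2 − 6.5 + 10.4 + 9.1 + 4.2 + 4.1) / 7 = 5.5286%
Σ(R_i − R̄_i)(R_m − R̄_m) = 66.0586  ⇒  Cov = 66.0586 / 7 = 9.4369
Σ(R_m − R̄_m)² = 205.5943  ⇒  Var(R_m) = 205.5943 / 7 = 29.3706
β = Cov / Var(R_m) = 9.4369 / 29.3706 = 0.3213
MRP = 7.74% − 1.15% = 6.59%
E(R) = R_f + β × MRP = 1.15% + 0.3213 × 6.59% = 3.27%

3.27%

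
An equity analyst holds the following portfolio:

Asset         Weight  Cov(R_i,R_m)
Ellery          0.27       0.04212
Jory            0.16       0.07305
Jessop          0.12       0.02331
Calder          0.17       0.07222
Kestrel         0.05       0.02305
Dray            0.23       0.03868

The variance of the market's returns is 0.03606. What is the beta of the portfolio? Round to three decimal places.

1.336

β_Ellery = 0.04212 / 0.03606 = 1.1681
β_Jory = 0.07305 / 0.03606 = 2.0258
β_Jessop = 0.02331 / 0.03606 = 0.6464
β_Calder = 0.07222 / 0.03606 = 2.0028
β_Kestrel = 0.02305 / 0.03606 = 0.6392
β_Dray = 0.03868 / 0.03606 = 1.0727
β_P = Σ w_i β_i = 0.27×1.1681 + 0.16×2.0258 + 0.12×0.6464 + 0.17×2.0028 + 0.05×0.6392 + 0.23×1.0727 = 1.3362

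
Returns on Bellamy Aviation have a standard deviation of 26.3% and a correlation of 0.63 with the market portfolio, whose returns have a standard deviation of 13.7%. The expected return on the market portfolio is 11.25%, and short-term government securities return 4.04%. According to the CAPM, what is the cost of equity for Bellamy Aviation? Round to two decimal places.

12.76%

β = ρ × σ_i / σ_m = 0.63 × 26.3% / 13.7% = 1.2094
MRP = 11.25% − 4.04% = 7.21%
E(R) = 4.04% + 1.2094 × 7.21% = 12.76%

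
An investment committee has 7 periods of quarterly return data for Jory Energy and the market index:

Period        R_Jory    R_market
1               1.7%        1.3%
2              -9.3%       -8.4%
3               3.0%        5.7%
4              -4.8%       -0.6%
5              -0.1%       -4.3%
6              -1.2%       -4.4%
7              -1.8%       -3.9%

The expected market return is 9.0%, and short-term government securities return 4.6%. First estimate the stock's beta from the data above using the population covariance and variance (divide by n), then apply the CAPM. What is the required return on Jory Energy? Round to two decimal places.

7.60%

Mean R_i = (1.7 − 9.3 + 3.0 − 4.8 − 0.1 − 1.2 − 1.8) / 7 = -1.7857%
Mean R_m = (1.3 − 8.4 + 5.7 − 0.6 − 4.3 − 4.4 − 3.9) / 7 = -2.0857%
Σ(R_i − R̄_i)(R_m − R̄_m) = 86.9686  ⇒  Cov = 86.9686 / 7 = 12.4241
Σ(R_m − R̄_m)² = 127.7086  ⇒  Var(R_m) = 127.7086 / 7 = 18.2441
β = Cov / Var(R_m) = 12.4241 / 18.2441 = 0.6810
MRP = 9.0% − 4.6% = 4.40%
E(R) = R_f + β × MRP = 4.6% + 0.6810 × 4.4% = 7.60%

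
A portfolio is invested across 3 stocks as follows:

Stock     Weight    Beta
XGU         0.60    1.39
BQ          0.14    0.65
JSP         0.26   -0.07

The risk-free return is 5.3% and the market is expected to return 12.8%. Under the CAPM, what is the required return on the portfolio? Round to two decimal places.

12.10%

β_P = Σ w_i β_i = 0.60×1.39 + 0.14×0.65 + 0.26×-0.07 = 0.9068
MRP = 12.8% − 5.3% = 7.50%
E(R_P) = R_f + β_P × MRP = 5.3% + 0.9068 × 7.5% = 12.10%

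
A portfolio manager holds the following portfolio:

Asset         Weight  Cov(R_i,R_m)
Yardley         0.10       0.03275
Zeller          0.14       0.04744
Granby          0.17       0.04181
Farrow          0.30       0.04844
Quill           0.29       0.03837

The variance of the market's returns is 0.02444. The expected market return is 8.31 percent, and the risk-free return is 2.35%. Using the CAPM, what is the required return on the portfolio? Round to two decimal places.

β_Yardley = 0.03275 / 0.02444 = 1.3400
β_Zeller = 0.04744 / 0.02444 = 1.9411
β_Granby = 0.04181 / 0.02444 = 1.7107
β_Farrow = 0.04844 / 0.02444 = 1.9820
β_Quill = 0.03837 / 0.02444 = 1.5700
β_P = Σ w_i β_i = 0.10×1.3400 + 0.14×1.9411 + 0.17×1.7107 + 0.30×1.9820 + 0.29×1.5700 = 1.7465
MRP = 8.31% − 2.35% = 5.96%
E(R_P) = R_f + β_P × MRP = 2.35% + 1.7465 × 5.96% = 12.76%

12.76%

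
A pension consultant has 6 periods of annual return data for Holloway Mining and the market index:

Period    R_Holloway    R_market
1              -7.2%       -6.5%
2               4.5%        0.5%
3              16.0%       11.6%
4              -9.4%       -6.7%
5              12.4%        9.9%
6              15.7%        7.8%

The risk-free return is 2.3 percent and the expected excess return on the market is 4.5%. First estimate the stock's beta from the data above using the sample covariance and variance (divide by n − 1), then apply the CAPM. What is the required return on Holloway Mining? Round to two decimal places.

Mean R_i = (-7.2 + 4.5 + 16.0 − 9.4 + 12.4 + 15.7) / 6 = 5.3333%
Mean R_m = (-6.5 + 0.5 + 11.6 − 6.7 + 9.9 + 7.8) / 6 = 2.7667%
Σ(R_i − R̄_i)(R_m − R̄_m) = 454.3167  ⇒  Cov = 454.3167 / 5 = 90.8633
Σ(R_m − R̄_m)² = 334.8733  ⇒  Var(R_m) = 334.8733 / 5 = 66.9747
β = Cov / Var(R_m) = 90.8633 / 66.9747 = 1.3567
E(R) = R_f + β × MRP = 2.3% + 1.3567 × 4.5% = 8.41%

8.41%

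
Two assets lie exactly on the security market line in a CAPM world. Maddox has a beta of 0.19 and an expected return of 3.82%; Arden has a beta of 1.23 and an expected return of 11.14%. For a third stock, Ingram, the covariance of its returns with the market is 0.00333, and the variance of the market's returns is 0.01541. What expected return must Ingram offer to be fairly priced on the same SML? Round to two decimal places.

4.00%

MRP = (11.14% − 3.82%) / (1.23 − 0.19) = 7.0385%
R_f = 3.82% − 0.19 × 7.0385% = 2.4827%
β_Ingram = Cov / Var(R_m) = 0.00333 / 0.01541 = 0.2161
E(R_Ingram) = R_f + β × MRP = 2.4827% + 0.2161 × 7.0385% = 4.00%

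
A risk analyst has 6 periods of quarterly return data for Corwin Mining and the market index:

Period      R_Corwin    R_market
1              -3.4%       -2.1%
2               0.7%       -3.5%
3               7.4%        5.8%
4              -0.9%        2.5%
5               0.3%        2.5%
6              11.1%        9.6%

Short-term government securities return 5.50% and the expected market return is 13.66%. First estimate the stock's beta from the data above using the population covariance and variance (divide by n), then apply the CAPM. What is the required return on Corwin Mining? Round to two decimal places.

13.43%

Mean R_i = (-3.4 + 0.7 + 7.4 − 0.9 + 0.3 + 11.1) / 6 = 2.5333%
Mean R_m = (-2.1 − 3.5 + 5.8 + 2.5 + 2.5 + 9.6) / 6 = 2.4667%
Σ(R_i − R̄_i)(R_m − R̄_m) = 115.1767  ⇒  Cov = 115.1767 / 6 = 19.1961
Σ(R_m − R̄_m)² = 118.4533  ⇒  Var(R_m) = 118.4533 / 6 = 19.7422
β = Cov / Var(R_m) = 19.1961 / 19.7422 = 0.9723
MRP = 13.66% − 5.50% = 8.16%
E(R) = R_f + β × MRP = 5.50% + 0.9723 × 8.16% = 13.43%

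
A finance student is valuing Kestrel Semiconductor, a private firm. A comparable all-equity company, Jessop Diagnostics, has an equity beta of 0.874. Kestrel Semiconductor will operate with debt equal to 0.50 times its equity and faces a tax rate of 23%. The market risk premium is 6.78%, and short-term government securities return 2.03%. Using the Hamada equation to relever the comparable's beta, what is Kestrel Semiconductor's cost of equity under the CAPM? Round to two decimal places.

β_L = β_U × [1 + (1 − t)(D/E)] = 0.874 × [1 + (1 − 0.23) × 0.50]
    = 0.874 × [1 + 0.77 × 0.50] = 0.874 × 1.3850 = 1.2105
E(R) = R_f + β_L × MRP = 2.03% + 1.2105 × 6.78% = 10.24%

10.24%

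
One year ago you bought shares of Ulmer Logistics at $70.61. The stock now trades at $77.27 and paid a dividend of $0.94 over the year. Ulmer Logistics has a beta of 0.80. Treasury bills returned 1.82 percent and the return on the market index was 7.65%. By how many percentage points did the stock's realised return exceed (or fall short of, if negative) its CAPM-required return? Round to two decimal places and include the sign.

+4.28%

Realised HPR = (P1 + D1 − P0) / P0 = (77.27 + 0.94 − 70.61) / 70.61 = 7.60 / 70.61 = 10.7633%
MRP = 7.65% − 1.82% = 5.83%
CAPM required = R_f + β·MRP = 1.82% + 0.80 × 5.83% = 6.4840%
α = realised − required = 10.7633% − 6.4840% = +4.28%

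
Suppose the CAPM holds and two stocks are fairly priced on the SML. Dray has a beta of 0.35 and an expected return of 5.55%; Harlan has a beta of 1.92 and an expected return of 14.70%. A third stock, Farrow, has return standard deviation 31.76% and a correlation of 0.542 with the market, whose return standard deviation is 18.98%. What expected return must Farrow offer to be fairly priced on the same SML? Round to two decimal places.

8.80%

MRP = (14.70% − 5.55%) / (1.92 − 0.35) = 5.8280%
R_f = 5.55% − 0.35 × 5.8280% = 3.5102%
β_Farrow = ρ·σ_i/σ_m = 0.542 × 31.76 / 18.98 = 0.9070
E(R_Farrow) = R_f + β × MRP = 3.5102% + 0.9070 × 5.8280% = 8.80%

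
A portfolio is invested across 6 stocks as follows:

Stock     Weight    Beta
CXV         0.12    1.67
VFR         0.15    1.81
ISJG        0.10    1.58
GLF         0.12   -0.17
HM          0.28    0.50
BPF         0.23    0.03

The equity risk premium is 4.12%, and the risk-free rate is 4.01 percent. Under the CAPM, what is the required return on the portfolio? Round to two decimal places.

7.13%

β_P = Σ w_i β_i = 0.12×1.67 + 0.15×1.81 + 0.10×1.58 + 0.12×-0.17 + 0.28×0.50 + 0.23×0.03 = 0.7564
E(R_P) = R_f + β_P × MRP = 4.01% + 0.7564 × 4.12% = 7.13%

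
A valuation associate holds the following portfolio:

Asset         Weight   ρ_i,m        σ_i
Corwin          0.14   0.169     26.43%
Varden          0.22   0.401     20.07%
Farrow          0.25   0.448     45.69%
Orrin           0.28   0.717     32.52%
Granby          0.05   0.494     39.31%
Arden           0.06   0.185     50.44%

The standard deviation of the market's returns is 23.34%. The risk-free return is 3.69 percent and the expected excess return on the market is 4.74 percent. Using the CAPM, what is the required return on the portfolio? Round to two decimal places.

β_Corwin = 0.169 × 26.43% / 23.34% = 0.1914
β_Varden = 0.401 × 20.07% / 23.34% = 0.3448
β_Farrow = 0.448 × 45.69% / 23.34% = 0.8770
β_Orrin = 0.717 × 32.52% / 23.34% = 0.9990
β_Granby = 0.494 × 39.31% / 23.34% = 0.8320
β_Arden = 0.185 × 50.44% / 23.34% = 0.3998
β_P = Σ w_i β_i = 0.14×0.1914 + 0.22×0.3448 + 0.25×0.8770 + 0.28×0.9990 + 0.05×0.8320 + 0.06×0.3998 = 0.6672
E(R_P) = R_f + β_P × MRP = 3.69% + 0.6672 × 4.74% = 6.85%

6.85%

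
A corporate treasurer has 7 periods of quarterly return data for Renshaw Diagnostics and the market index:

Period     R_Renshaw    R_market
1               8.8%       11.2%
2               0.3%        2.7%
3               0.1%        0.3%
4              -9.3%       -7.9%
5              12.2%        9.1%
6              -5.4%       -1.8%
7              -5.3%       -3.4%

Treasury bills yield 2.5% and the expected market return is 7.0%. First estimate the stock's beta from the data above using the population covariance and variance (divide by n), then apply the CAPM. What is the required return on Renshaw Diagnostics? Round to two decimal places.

Mean R_i = (8.8 + 0.3 + 0.1 − 9.3 + 12.2 − 5.4 − 5.3) / 7 = 0.2000%
Mean R_m = (11.2 + 2.7 + 0.3 − 7.9 + 9.1 − 1.8 − 3.4) / 7 = 1.4571%
Σ(R_i − R̄_i)(R_m − R̄_m) = 309.5900  ⇒  Cov = 309.5900 / 7 = 44.2271
Σ(R_m − R̄_m)² = 277.9771  ⇒  Var(R_m) = 277.9771 / 7 = 39.7110
β = Cov / Var(R_m) = 44.2271 / 39.7110 = 1.1137
MRP = 7.0% − 2.5% = 4.50%
E(R) = R_f + β × MRP = 2.5% + 1.1137 × 4.5% = 7.51%

7.51%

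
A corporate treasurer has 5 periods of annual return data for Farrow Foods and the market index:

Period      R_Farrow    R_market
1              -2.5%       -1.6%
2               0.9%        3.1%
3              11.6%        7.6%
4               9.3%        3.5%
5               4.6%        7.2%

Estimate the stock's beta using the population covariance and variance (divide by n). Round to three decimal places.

Mean R_i = (-2.5 + 0.9 + 11.6 + 9.3 + 4.6) / 5 = 4.7800%
Mean R_m = (-1.6 + 3.1 + 7.6 + 3.5 + 7.2) / 5 = 3.9600%
Σ(R_i − R̄_i)(R_m − R̄_m) = 65.9760  ⇒  Cov = 65.9760 / 5 = 13.1952
Σ(R_m − R̄_m)² = 55.6120  ⇒  Var(R_m) = 55.6120 / 5 = 11.1224
β = Cov / Var(R_m) = 13.1952 / 11.1224 = 1.1864

1.186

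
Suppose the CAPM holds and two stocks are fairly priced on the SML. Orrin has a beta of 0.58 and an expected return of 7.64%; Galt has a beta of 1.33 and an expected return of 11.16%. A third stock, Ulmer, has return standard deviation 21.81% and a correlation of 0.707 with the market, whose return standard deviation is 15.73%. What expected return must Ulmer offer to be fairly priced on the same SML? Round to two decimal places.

MRP = (11.16% − 7.64%) / (1.33 − 0.58) = 4.6933%
R_f = 7.64% − 0.58 × 4.6933% = 4.9179%
β_Ulmer = ρ·σ_i/σ_m = 0.707 × 21.81 / 15.73 = 0.9803
E(R_Ulmer) = R_f + β × MRP = 4.9179% + 0.9803 × 4.6933% = 9.52%

9.52%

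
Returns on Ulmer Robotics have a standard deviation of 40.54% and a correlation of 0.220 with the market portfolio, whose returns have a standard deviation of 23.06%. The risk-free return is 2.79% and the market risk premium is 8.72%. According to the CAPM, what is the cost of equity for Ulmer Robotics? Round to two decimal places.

β = ρ × σ_i / σ_m = 0.220 × 40.54% / 23.06% = 0.3868
E(R) = 2.79% + 0.3868 × 8.72% = 6.16%

6.16%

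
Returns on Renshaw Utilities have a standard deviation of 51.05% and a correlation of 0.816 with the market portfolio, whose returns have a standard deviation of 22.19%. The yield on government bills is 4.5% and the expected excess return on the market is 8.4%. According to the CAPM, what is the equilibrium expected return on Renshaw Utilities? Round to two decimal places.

β = ρ × σ_i / σ_m = 0.816 × 51.05% / 22.19% = 1.8773
E(R) = 4.5% + 1.8773 × 8.4% = 20.27%

20.27%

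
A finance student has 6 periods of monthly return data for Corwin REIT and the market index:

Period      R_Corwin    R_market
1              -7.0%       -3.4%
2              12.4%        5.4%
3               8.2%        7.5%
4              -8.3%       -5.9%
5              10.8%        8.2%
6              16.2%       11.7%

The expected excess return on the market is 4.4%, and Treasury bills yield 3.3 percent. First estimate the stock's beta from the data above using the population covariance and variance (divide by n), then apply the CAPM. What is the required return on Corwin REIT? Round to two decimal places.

9.67%

Mean R_i = (-7.0 + 12.4 + 8.2 − 8.3 + 10.8 + 16.2) / 6 = 5.3833%
Mean R_m = (-3.4 + 5.4 + 7.5 − 5.9 + 8.2 + 11.7) / 6 = 3.9167%
Σ(R_i − R̄_i)(R_m − R̄_m) = 352.8217  ⇒  Cov = 352.8217 / 6 = 58.8036
Σ(R_m − R̄_m)² = 243.8683  ⇒  Var(R_m) = 243.8683 / 6 = 40.6447
β = Cov / Var(R_m) = 58.8036 / 40.6447 = 1.4468
E(R) = R_f + β × MRP = 3.3% + 1.4468 × 4.4% = 9.67%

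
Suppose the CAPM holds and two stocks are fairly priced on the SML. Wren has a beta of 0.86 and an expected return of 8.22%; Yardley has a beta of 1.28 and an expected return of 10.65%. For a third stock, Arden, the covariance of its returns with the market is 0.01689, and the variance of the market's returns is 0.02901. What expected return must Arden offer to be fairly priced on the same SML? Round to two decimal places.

MRP = (10.65% − 8.22%) / (1.28 − 0.86) = 5.7857%
R_f = 8.22% − 0.86 × 5.7857% = 3.2443%
β_Arden = Cov / Var(R_m) = 0.01689 / 0.02901 = 0.5822
E(R_Arden) = R_f + β × MRP = 3.2443% + 0.5822 × 5.7857% = 6.61%

6.61%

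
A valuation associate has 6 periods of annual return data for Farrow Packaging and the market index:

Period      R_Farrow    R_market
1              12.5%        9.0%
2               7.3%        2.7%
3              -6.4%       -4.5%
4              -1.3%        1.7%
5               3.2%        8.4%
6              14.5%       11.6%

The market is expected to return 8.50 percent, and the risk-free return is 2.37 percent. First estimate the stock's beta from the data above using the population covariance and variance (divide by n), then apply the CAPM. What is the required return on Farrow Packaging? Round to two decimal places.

Mean R_i = (12.5 + 7.3 − 6.4 − 1.3 + 3.2 + 14.5) / 6 = 4.9667%
Mean R_m = (9.0 + 2.7 − 4.5 + 1.7 + 8.4 + 11.6) / 6 = 4.8167%
Σ(R_i − R̄_i)(R_m − R̄_m) = 210.3433  ⇒  Cov = 210.3433 / 6 = 35.0572
Σ(R_m − R̄_m)² = 177.3483  ⇒  Var(R_m) = 177.3483 / 6 = 29.5581
β = Cov / Var(R_m) = 35.0572 / 29.5581 = 1.1860
MRP = 8.50% − 2.37% = 6.13%
E(R) = R_f + β × MRP = 2.37% + 1.1860 × 6.13% = 9.64%

9.64%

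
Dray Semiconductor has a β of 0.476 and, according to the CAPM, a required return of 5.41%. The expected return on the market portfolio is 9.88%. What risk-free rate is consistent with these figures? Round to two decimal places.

E(R) = R_f + β(E(R_m) − R_f) = R_f(1 − β) + β·E(R_m)
5.41% = R_f × (1 − 0.476) + 0.476 × 9.88%
5.41% = R_f × 0.524 + 4.70288%
R_f = (5.41% − 4.70288%) / 0.524 = 1.35%

1.35%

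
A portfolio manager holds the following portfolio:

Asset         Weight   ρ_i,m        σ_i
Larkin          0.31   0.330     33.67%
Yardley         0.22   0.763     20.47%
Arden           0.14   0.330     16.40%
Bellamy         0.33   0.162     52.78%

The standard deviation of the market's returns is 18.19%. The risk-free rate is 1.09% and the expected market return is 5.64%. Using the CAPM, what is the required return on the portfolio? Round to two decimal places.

3.71%

β_Larkin = 0.330 × 33.67% / 18.19% = 0.6108
β_Yardley = 0.763 × 20.47% / 18.19% = 0.8586
β_Arden = 0.330 × 16.40% / 18.19% = 0.2975
β_Bellamy = 0.162 × 52.78% / 18.19% = 0.4701
β_P = Σ w_i β_i = 0.31×0.6108 + 0.22×0.8586 + 0.14×0.2975 + 0.33×0.4701 = 0.5750
MRP = 5.64% − 1.09% = 4.55%
E(R_P) = R_f + β_P × MRP = 1.09% + 0.5750 × 4.55% = 3.71%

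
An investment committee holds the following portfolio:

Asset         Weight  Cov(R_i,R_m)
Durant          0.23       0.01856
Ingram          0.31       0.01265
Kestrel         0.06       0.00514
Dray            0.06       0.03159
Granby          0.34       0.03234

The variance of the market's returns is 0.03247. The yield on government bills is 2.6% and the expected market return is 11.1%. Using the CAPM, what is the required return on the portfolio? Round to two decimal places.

β_Durant = 0.01856 / 0.03247 = 0.5716
β_Ingram = 0.01265 / 0.03247 = 0.3896
β_Kestrel = 0.00514 / 0.03247 = 0.1583
β_Dray = 0.03159 / 0.03247 = 0.9729
β_Granby = 0.03234 / 0.03247 = 0.9960
β_P = Σ w_i β_i = 0.23×0.5716 + 0.31×0.3896 + 0.06×0.1583 + 0.06×0.9729 + 0.34×0.9960 = 0.6588
MRP = 11.1% − 2.6% = 8.50%
E(R_P) = R_f + β_P × MRP = 2.6% + 0.6588 × 8.5% = 8.20%

8.20%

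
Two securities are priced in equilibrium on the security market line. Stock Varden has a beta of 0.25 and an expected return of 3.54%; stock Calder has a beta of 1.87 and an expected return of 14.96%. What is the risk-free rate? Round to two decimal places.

Both satisfy E(R) = R_f + β·MRP, so the slope of the SML is
MRP = (14.96% − 3.54%) / (1.87 − 0.25) = 11.42% / 1.62 = 7.0494%
R_f = E(R_Varden) − β_Varden·MRP = 3.54% − 0.25 × 7.0494% = 1.7777%

1.78%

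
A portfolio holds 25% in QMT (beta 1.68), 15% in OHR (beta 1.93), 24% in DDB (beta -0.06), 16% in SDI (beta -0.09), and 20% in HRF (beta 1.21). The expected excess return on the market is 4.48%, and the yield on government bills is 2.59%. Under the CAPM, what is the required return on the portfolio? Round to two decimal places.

β_P = Σ w_i β_i = 0.25×1.68 + 0.15×1.93 + 0.24×-0.06 + 0.16×-0.09 + 0.20×1.21 = 0.9227
E(R_P) = R_f + β_P × MRP = 2.59% + 0.9227 × 4.48% = 6.72%

6.72%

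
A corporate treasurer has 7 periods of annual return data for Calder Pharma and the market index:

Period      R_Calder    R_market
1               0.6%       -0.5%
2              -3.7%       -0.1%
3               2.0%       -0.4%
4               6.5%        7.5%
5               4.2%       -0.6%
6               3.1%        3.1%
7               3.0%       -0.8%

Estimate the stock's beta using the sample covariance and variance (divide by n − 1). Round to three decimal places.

0.595

Mean R_i = (0.6 − 3.7 + 2.0 + 6.5 + 4.2 + 3.1 + 3.0) / 7 = 2.2429%
Mean R_m = (-0.5 − 0.1 − 0.4 + 7.5 − 0.6 + 3.1 − 0.8) / 7 = 1.1714%
Σ(R_i − R̄_i)(R_m − R̄_m) = 34.3186  ⇒  Cov = 34.3186 / 6 = 5.7198
Σ(R_m − R̄_m)² = 57.6743  ⇒  Var(R_m) = 57.6743 / 6 = 9.6124
β = Cov / Var(R_m) = 5.7198 / 9.6124 = 0.5950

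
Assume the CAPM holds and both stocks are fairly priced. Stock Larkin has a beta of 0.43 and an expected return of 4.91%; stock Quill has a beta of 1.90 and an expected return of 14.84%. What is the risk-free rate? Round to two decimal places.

2.01%

Both satisfy E(R) = R_f + β·MRP, so the slope of the SML is
MRP = (14.84% − 4.91%) / (1.90 − 0.43) = 9.93% / 1.47 = 6.7551%
R_f = E(R_Larkin) − β_Larkin·MRP = 4.91% − 0.43 × 6.7551% = 2.0053%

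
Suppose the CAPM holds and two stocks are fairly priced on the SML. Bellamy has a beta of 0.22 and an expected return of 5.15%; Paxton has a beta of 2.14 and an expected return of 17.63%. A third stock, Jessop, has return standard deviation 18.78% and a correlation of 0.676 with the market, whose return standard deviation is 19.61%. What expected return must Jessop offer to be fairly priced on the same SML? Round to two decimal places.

MRP = (17.63% − 5.15%) / (2.14 − 0.22) = 6.5000%
R_f = 5.15% − 0.22 × 6.5000% = 3.7200%
β_Jessop = ρ·σ_i/σ_m = 0.676 × 18.78 / 19.61 = 0.6474
E(R_Jessop) = R_f + β × MRP = 3.7200% + 0.6474 × 6.5000% = 7.93%

7.93%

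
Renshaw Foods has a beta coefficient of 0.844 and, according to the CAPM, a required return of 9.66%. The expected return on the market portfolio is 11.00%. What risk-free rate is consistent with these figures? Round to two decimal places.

2.41%

E(R) = R_f + β(E(R_m) − R_f) = R_f(1 − β) + β·E(R_m)
9.66% = R_f × (1 − 0.844) + 0.844 × 11.00%
9.66% = R_f × 0.156 + 9.28400%
R_f = (9.66% − 9.28400%) / 0.156 = 2.41%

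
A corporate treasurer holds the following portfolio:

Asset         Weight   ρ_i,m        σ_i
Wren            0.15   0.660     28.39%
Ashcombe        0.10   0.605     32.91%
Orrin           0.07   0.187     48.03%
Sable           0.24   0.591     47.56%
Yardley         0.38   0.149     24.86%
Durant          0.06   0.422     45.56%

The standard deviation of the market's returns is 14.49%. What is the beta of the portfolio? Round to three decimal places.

β_Wren = 0.660 × 28.39% / 14.49% = 1.2931
β_Ashcombe = 0.605 × 32.91% / 14.49% = 1.3741
β_Orrin = 0.187 × 48.03% / 14.49% = 0.6198
β_Sable = 0.591 × 47.56% / 14.49% = 1.9398
β_Yardley = 0.149 × 24.86% / 14.49% = 0.2556
β_Durant = 0.422 × 45.56% / 14.49% = 1.3269
β_P = Σ w_i β_i = 0.15×1.2931 + 0.10×1.3741 + 0.07×0.6198 + 0.24×1.9398 + 0.38×0.2556 + 0.06×1.3269 = 1.0171

1.017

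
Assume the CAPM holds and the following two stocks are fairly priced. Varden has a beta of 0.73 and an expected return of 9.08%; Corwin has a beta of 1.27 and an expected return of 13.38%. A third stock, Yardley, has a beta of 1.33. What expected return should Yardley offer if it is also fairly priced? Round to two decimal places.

MRP (SML slope) = (13.38% − 9.08%) / (1.27 − 0.73) = 4.30% / 0.54 = 7.9630%
R_f (intercept) = 9.08% − 0.73 × 7.9630% = 3.2670%
E(R_Yardley) = R_f + β × MRP = 3.2670% + 1.33 × 7.9630% = 13.86%

13.86%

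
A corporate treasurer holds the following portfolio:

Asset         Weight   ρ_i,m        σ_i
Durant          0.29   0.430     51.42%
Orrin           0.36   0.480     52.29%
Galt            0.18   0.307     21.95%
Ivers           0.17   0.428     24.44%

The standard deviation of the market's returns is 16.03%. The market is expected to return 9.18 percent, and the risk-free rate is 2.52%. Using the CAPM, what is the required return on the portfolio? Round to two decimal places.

β_Durant = 0.430 × 51.42% / 16.03% = 1.3793
β_Orrin = 0.480 × 52.29% / 16.03% = 1.5658
β_Galt = 0.307 × 21.95% / 16.03% = 0.4204
β_Ivers = 0.428 × 24.44% / 16.03% = 0.6525
β_P = Σ w_i β_i = 0.29×1.3793 + 0.36×1.5658 + 0.18×0.4204 + 0.17×0.6525 = 1.1503
MRP = 9.18% − 2.52% = 6.66%
E(R_P) = R_f + β_P × MRP = 2.52% + 1.1503 × 6.66% = 10.18%

10.18%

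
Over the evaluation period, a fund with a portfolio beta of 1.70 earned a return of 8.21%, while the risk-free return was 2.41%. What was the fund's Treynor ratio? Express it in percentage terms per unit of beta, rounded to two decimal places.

Treynor = (R_P − R_f) / β_P = (8.21% − 2.41%) / 1.7000 = 5.80% / 1.7000 = 3.41%

3.41%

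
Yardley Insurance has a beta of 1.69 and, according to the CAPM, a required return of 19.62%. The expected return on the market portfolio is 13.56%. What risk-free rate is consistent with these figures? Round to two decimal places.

E(R) = R_f + β(E(R_m) − R_f) = R_f(1 − β) + β·E(R_m)
19.62% = R_f × (1 − 1.69) + 1.69 × 13.56%
19.62% = R_f × -0.69 + 22.9164%
R_f = (19.62% − 22.9164%) / -0.69 = 4.78%

4.78%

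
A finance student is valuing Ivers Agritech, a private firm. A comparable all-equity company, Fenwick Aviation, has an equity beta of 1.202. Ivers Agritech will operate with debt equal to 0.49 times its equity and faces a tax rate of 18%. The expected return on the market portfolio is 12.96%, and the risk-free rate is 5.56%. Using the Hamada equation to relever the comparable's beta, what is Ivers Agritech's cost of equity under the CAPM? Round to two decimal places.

β_L = β_U × [1 + (1 − t)(D/E)] = 1.202 × [1 + (1 − 0.18) × 0.49]
    = 1.202 × [1 + 0.82 × 0.49] = 1.202 × 1.4018 = 1.6850
MRP = 12.96% − 5.56% = 7.40%
E(R) = R_f + β_L × MRP = 5.56% + 1.6850 × 7.40% = 18.03%

18.03%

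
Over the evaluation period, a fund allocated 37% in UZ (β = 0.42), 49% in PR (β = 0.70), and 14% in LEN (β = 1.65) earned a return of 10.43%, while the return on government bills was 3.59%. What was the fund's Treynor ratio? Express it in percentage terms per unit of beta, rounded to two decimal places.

9.38%

β_P = 0.37×0.42 + 0.49×0.70 + 0.14×1.65 = 0.7294
Treynor = (R_P − R_f) / β_P = (10.43% − 3.59%) / 0.7294 = 6.84% / 0.7294 = 9.38%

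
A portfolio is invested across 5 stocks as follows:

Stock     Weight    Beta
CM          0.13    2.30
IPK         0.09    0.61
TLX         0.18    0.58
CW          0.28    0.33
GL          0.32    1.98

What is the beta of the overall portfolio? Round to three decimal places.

β_P = Σ w_i β_i = 0.13×2.30 + 0.09×0.61 + 0.18×0.58 + 0.28×0.33 + 0.32×1.98 = 1.1843

1.184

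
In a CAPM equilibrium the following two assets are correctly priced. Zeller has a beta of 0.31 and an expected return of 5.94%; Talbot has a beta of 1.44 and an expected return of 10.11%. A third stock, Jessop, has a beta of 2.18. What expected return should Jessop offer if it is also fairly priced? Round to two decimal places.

MRP (SML slope) = (10.11% − 5.94%) / (1.44 − 0.31) = 4.17% / 1.13 = 3.6903%
R_f (intercept) = 5.94% − 0.31 × 3.6903% = 4.7960%
E(R_Jessop) = R_f + β × MRP = 4.7960% + 2.18 × 3.6903% = 12.84%

12.84%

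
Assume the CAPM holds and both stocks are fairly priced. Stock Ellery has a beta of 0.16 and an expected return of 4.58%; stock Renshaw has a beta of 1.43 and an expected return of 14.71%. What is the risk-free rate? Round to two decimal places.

Both satisfy E(R) = R_f + β·MRP, so the slope of the SML is
MRP = (14.71% − 4.58%) / (1.43 − 0.16) = 10.13% / 1.27 = 7.9764%
R_f = E(R_Ellery) − β_Ellery·MRP = 4.58% − 0.16 × 7.9764% = 3.3038%

3.30%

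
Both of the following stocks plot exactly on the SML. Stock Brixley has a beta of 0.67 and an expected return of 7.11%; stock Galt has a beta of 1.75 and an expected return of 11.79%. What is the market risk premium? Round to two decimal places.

Both satisfy E(R) = R_f + β·MRP, so the slope of the SML is
MRP = (11.79% − 7.11%) / (1.75 − 0.67) = 4.68% / 1.08 = 4.3333%

4.33%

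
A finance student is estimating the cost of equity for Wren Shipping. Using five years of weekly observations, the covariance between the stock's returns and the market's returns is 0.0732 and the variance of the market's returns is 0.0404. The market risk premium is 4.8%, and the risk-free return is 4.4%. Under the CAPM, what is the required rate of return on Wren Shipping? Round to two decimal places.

13.10%

β = Cov(R_i, R_m) / Var(R_m) = 0.0732 / 0.0404 = 1.8119
E(R) = R_f + β × MRP = 4.4% + 1.8119 × 4.8% = 13.10%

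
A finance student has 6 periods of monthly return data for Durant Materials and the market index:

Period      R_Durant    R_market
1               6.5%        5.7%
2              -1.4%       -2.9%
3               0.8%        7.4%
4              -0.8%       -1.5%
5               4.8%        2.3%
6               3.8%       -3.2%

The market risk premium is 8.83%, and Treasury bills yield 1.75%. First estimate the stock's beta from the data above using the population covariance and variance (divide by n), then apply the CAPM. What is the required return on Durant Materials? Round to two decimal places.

4.25%

Mean R_i = (6.5 − 1.4 + 0.8 − 0.8 + 4.8 + 3.8) / 6 = 2.2833%
Mean R_m = (5.7 − 2.9 + 7.4 − 1.5 + 2.3 − 3.2) / 6 = 1.3000%
Σ(R_i − R̄_i)(R_m − R̄_m) = 29.3000  ⇒  Cov = 29.3000 / 6 = 4.8833
Σ(R_m − R̄_m)² = 103.3000  ⇒  Var(R_m) = 103.3000 / 6 = 17.2167
β = Cov / Var(R_m) = 4.8833 / 17.2167 = 0.2836
E(R) = R_f + β × MRP = 1.75% + 0.2836 × 8.83% = 4.25%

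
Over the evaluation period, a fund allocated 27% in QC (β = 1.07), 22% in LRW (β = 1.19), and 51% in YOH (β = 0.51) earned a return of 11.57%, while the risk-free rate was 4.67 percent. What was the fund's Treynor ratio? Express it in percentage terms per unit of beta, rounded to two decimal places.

8.51%

β_P = 0.27×1.07 + 0.22×1.19 + 0.51×0.51 = 0.8108
Treynor = (R_P − R_f) / β_P = (11.57% − 4.67%) / 0.8108 = 6.90% / 0.8108 = 8.51%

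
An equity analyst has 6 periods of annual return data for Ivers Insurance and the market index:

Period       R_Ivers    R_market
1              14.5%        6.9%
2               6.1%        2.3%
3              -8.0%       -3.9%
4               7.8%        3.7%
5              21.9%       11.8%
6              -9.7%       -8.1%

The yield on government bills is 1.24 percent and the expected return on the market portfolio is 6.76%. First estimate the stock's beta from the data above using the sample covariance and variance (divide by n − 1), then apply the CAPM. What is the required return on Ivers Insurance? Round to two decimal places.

10.64%

Mean R_i = (14.5 + 6.1 − 8.0 + 7.8 + 21.9 − 9.7) / 6 = 5.4333%
Mean R_m = (6.9 + 2.3 − 3.9 + 3.7 + 11.8 − 8.1) / 6 = 2.1167%
Σ(R_i − R̄_i)(R_m − R̄_m) = 442.1267  ⇒  Cov = 442.1267 / 5 = 88.4253
Σ(R_m − R̄_m)² = 259.7683  ⇒  Var(R_m) = 259.7683 / 5 = 51.9537
β = Cov / Var(R_m) = 88.4253 / 51.9537 = 1.7020
MRP = 6.76% − 1.24% = 5.52%
E(R) = R_f + β × MRP = 1.24% + 1.7020 × 5.52% = 10.64%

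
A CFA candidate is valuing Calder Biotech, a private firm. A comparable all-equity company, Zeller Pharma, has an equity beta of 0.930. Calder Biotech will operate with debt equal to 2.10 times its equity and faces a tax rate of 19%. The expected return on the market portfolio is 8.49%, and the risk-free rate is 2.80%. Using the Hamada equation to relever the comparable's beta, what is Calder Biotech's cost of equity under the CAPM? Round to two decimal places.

17.09%

β_L = β_U × [1 + (1 − t)(D/E)] = 0.930 × [1 + (1 − 0.19) × 2.10]
    = 0.930 × [1 + 0.81 × 2.10] = 0.930 × 2.7010 = 2.5119
MRP = 8.49% − 2.80% = 5.69%
E(R) = R_f + β_L × MRP = 2.80% + 2.5119 × 5.69% = 17.09%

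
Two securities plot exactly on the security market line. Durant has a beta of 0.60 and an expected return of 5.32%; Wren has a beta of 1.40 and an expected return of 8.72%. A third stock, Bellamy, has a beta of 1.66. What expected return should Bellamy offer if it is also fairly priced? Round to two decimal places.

9.83%

MRP (SML slope) = (8.72% − 5.32%) / (1.40 − 0.60) = 3.40% / 0.80 = 4.2500%
R_f (intercept) = 5.32% − 0.60 × 4.2500% = 2.7700%
E(R_Bellamy) = R_f + β × MRP = 2.7700% + 1.66 × 4.2500% = 9.83%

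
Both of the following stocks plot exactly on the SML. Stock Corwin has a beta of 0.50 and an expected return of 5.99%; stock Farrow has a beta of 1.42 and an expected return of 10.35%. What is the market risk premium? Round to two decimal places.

4.74%

Both satisfy E(R) = R_f + β·MRP, so the slope of the SML is
MRP = (10.35% − 5.99%) / (1.42 − 0.50) = 4.36% / 0.92 = 4.7391%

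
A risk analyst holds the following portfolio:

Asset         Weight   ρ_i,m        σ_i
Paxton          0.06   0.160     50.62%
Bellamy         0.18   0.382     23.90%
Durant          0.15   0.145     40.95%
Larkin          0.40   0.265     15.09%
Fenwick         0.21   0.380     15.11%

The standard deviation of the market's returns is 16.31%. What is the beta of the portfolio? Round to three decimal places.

0.357

β_Paxton = 0.160 × 50.62% / 16.31% = 0.4966
β_Bellamy = 0.382 × 23.90% / 16.31% = 0.5598
β_Durant = 0.145 × 40.95% / 16.31% = 0.3641
β_Larkin = 0.265 × 15.09% / 16.31% = 0.2452
β_Fenwick = 0.380 × 15.11% / 16.31% = 0.3520
β_P = Σ w_i β_i = 0.06×0.4966 + 0.18×0.5598 + 0.15×0.3641 + 0.40×0.2452 + 0.21×0.3520 = 0.3572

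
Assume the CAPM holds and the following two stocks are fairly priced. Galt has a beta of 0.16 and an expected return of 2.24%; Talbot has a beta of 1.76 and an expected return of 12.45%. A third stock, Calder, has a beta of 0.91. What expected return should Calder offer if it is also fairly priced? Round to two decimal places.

MRP (SML slope) = (12.45% − 2.24%) / (1.76 − 0.16) = 10.21% / 1.60 = 6.3813%
R_f (intercept) = 2.24% − 0.16 × 6.3813% = 1.2190%
E(R_Calder) = R_f + β × MRP = 1.2190% + 0.91 × 6.3813% = 7.03%

7.03%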